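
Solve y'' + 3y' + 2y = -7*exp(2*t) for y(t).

y = -7*exp(2*t)/12 + C1*exp(-2*t) + C2*exp(-t)

Characteristic equation r² + 3r + 2 = 0 factors as (r + 2)(r + 1) = 0, so r = -2, -1.
Hence y_h = C1*exp(-2*t) + C2*exp(-t).
Try y_p = A*exp(2*t). Substituting into the equation and dividing by exp(2*t) gives A = -7/12, so y_p = -7*exp(2*t)/12.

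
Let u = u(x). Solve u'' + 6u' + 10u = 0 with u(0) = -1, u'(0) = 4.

Characteristic equation r² + 6r + 10 = 0 has discriminant (6)² - 4·(10) = -4 < 0, so r = -3 ± i.
Hence u_h = C1*cos(x)*exp(-3*x) + C2*exp(-3*x)*sin(x).
Apply the initial conditions: u(0) = C1 = -1 and u'(0) = C2 - 3*C1 = 4. Solving gives C1 = -1, C2 = 1.

u = exp(-3*x)*sin(x) - cos(x)*exp(-3*x)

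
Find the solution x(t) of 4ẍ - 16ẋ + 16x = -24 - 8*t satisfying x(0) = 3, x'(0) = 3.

x = -2 + 5*exp(2*t) - t/2 - 13*t*exp(2*t)/2

Divide through by 4: x'' - 4x' + 4x = -6 - 2*t.
Characteristic equation r² - 4r + 4 = 0 has discriminant (-4)² - 4·(4) = 0, so r = 2 is a repeated root.
Hence x_h = (C1 + C2*t)*exp(2*t).
For the particular solution try x_p = A0 + A1*t. Substituting and matching coefficients of each power of t gives A0 = -2, A1 = -1/2, so x_p = -2 - t/2.
General solution: x = -2 - t/2 + C1*exp(2*t) + C2*t*exp(2*t).
Apply the initial conditions: x(0) = -2 + C1 = 3 and x'(0) = -1/2 + C2 + 2*C1 = 3. Solving gives C1 = 5, C2 = -13/2.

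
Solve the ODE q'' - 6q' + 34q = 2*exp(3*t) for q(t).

Characteristic equation r² - 6r + 34 = 0 has discriminant (-6)² - 4·(34) = -100 < 0, so r = 3 ± 5i.
Hence q_h = C1*cos(5*t)*exp(3*t) + C2*exp(3*t)*sin(5*t).
Try q_p = A*exp(3*t). Substituting into the equation and dividing by exp(3*t) gives A = 2/25, so q_p = 2*exp(3*t)/25.

q = 2*exp(3*t)/25 + C1*cos(5*t)*exp(3*t) + C2*exp(3*t)*sin(5*t)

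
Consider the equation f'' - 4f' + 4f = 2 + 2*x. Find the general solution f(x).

Characteristic equation r² - 4r + 4 = 0 has discriminant (-4)² - 4·(4) = 0, so r = 2 is a repeated root.
Hence f_h = (C1 + C2*x)*exp(2*x).
For the particular solution try f_p = A0 + A1*x. Substituting and matching coefficients of each power of x gives A0 = 1, A1 = 1/2, so f_p = 1 + x/2.

f = 1 + x/2 + C1*exp(2*x) + C2*x*exp(2*x)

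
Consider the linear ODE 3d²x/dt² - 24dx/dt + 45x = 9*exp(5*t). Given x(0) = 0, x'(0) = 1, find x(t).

x = -exp(5*t)/4 + exp(3*t)/4 + 3*t*exp(5*t)/2

Divide through by 3: x'' - 8x' + 15x = 3*exp(5*t).
Characteristic equation r² - 8r + 15 = 0 factors as (r - 5)(r - 3) = 0, so r = 5, 3.
Hence x_h = C1*exp(5*t) + C2*exp(3*t).
Since exp(5*t) solves the homogeneous equation (r = 5 is a root of multiplicity 1), multiply the trial by t. Try x_p = A*t*exp(5*t). Substituting into the equation and dividing by exp(5*t) gives A = 3/2, so x_p = 3*t*exp(5*t)/2.
General solution: x = C1*exp(5*t) + C2*exp(3*t) + 3*t*exp(5*t)/2.
Apply the initial conditions: x(0) = C1 + C2 = 0 and x'(0) = 3/2 + 3*C2 + 5*C1 = 1. Solving gives C1 = -1/4, C2 = 1/4.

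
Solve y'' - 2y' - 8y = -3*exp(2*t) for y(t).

Characteristic equation r² - 2r - 8 = 0 factors as (r - 4)(r + 2) = 0, so r = 4, -2.
Hence y_h = C1*exp(4*t) + C2*exp(-2*t).
Try y_p = A*exp(2*t). Substituting into the equation and dividing by exp(2*t) gives A = 3/8, so y_p = 3*exp(2*t)/8.

y = 3*exp(2*t)/8 + C1*exp(4*t) + C2*exp(-2*t)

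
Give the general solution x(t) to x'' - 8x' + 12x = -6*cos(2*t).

x = -3*cos(2*t)/20 + 3*sin(2*t)/10 + C1*exp(2*t) + C2*exp(6*t)

Characteristic equation r² - 8r + 12 = 0 factors as (r - 2)(r - 6) = 0, so r = 2, 6.
Hence x_h = C1*exp(2*t) + C2*exp(6*t).
Try x_p = A*cos(2*t) + B*sin(2*t). Substituting and equating the coefficients of cos(2t) and sin(2t) gives A = -3/20, B = 3/10, so x_p = -3*cos(2*t)/20 + 3*sin(2*t)/10.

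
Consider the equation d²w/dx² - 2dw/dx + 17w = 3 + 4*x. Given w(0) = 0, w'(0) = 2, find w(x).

w = 59/289 + 4*x/17 - 59*cos(4*x)*exp(x)/289 + 569*exp(x)*sin(4*x)/1156

Characteristic equation r² - 2r + 17 = 0 has discriminant (-2)² - 4·(17) = -64 < 0, so r = 1 ± 4i.
Hence w_h = C1*cos(4*x)*exp(x) + C2*exp(x)*sin(4*x).
For the particular solution try w_p = A0 + A1*x. Substituting and matching coefficients of each power of x gives A0 = 59/289, A1 = 4/17, so w_p = 59/289 + 4*x/17.
General solution: w = 59/289 + 4*x/17 + C1*cos(4*x)*exp(x) + C2*exp(x)*sin(4*x).
Apply the initial conditions: w(0) = 59/289 + C1 = 0 and w'(0) = 4/17 + C1 + 4*C2 = 2. Solving gives C1 = -59/289, C2 = 569/1156.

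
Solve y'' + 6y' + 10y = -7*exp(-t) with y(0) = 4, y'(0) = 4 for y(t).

Characteristic equation r² + 6r + 10 = 0 has discriminant (6)² - 4·(10) = -4 < 0, so r = -3 ± i.
Hence y_h = C1*cos(t)*exp(-3*t) + C2*exp(-3*t)*sin(t).
Try y_p = A*exp(-t). Substituting into the equation and dividing by exp(-t) gives A = -7/5, so y_p = -7*exp(-t)/5.
General solution: y = -7*exp(-t)/5 + C1*cos(t)*exp(-3*t) + C2*exp(-3*t)*sin(t).
Apply the initial conditions: y(0) = -7/5 + C1 = 4 and y'(0) = 7/5 + C2 - 3*C1 = 4. Solving gives C1 = 27/5, C2 = 94/5.

y = -7*exp(-t)/5 + 27*cos(t)*exp(-3*t)/5 + 94*exp(-3*t)*sin(t)/5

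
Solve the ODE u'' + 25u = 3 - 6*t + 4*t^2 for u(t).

Characteristic equation r² + 25 = 0 has discriminant (0)² - 4·(25) = -100 < 0, so r = ± 5i.
Hence u_h = C1*cos(5*t) + C2*sin(5*t).
For the particular solution try u_p = A0 + A1*t + A2*t^2. Substituting and matching coefficients of each power of t gives A0 = 67/625, A1 = -6/25, A2 = 4/25, so u_p = 67/625 - 6*t/25 + 4*t^2/25.

u = 67/625 - 6*t/25 + 4*t**2/25 + C1*cos(5*t) + C2*sin(5*t)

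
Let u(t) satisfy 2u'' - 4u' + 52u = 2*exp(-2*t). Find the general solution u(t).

Divide through by 2: u'' - 2u' + 26u = exp(-2*t).
Characteristic equation r² - 2r + 26 = 0 has discriminant (-2)² - 4·(26) = -100 < 0, so r = 1 ± 5i.
Hence u_h = C1*cos(5*t)*exp(t) + C2*exp(t)*sin(5*t).
Try u_p = A*exp(-2*t). Substituting into the equation and dividing by exp(-2*t) gives A = 1/34, so u_p = exp(-2*t)/34.

u = exp(-2*t)/34 + C1*cos(5*t)*exp(t) + C2*exp(t)*sin(5*t)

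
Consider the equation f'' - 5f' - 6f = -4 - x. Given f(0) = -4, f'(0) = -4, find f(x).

f = 19/36 - 313*exp(6*x)/252 - 23*exp(-x)/7 + x/6

Characteristic equation r² - 5r - 6 = 0 factors as (r + 1)(r - 6) = 0, so r = -1, 6.
Hence f_h = C1*exp(-x) + C2*exp(6*x).
For the particular solution try f_p = A0 + A1*x. Substituting and matching coefficients of each power of x gives A0 = 19/36, A1 = 1/6, so f_p = 19/36 + x/6.
General solution: f = 19/36 + x/6 + C1*exp(-x) + C2*exp(6*x).
Apply the initial conditions: f(0) = 19/36 + C1 + C2 = -4 and f'(0) = 1/6 - C1 + 6*C2 = -4. Solving gives C1 = -23/7, C2 = -313/252.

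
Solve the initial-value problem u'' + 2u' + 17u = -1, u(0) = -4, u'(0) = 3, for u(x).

Characteristic equation r² + 2r + 17 = 0 has discriminant (2)² - 4·(17) = -64 < 0, so r = -1 ± 4i.
Hence u_h = C1*cos(4*x)*exp(-x) + C2*exp(-x)*sin(4*x).
For the particular solution try u_p = A0. Substituting and matching coefficients of each power of x gives A0 = -1/17, so u_p = -1/17.
General solution: u = -1/17 + C1*cos(4*x)*exp(-x) + C2*exp(-x)*sin(4*x).
Apply the initial conditions: u(0) = -1/17 + C1 = -4 and u'(0) = -C1 + 4*C2 = 3. Solving gives C1 = -67/17, C2 = -4/17.

u = -1/17 - 67*cos(4*x)*exp(-x)/17 - 4*exp(-x)*sin(4*x)/17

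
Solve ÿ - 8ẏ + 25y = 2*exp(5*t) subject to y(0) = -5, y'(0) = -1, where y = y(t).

y = exp(5*t)/5 - 26*cos(3*t)*exp(4*t)/5 + 94*exp(4*t)*sin(3*t)/15

Characteristic equation r² - 8r + 25 = 0 has discriminant (-8)² - 4·(25) = -36 < 0, so r = 4 ± 3i.
Hence y_h = C1*cos(3*t)*exp(4*t) + C2*exp(4*t)*sin(3*t).
Try y_p = A*exp(5*t). Substituting into the equation and dividing by exp(5*t) gives A = 1/5, so y_p = exp(5*t)/5.
General solution: y = exp(5*t)/5 + C1*cos(3*t)*exp(4*t) + C2*exp(4*t)*sin(3*t).
Apply the initial conditions: y(0) = 1/5 + C1 = -5 and y'(0) = 1 + 3*C2 + 4*C1 = -1. Solving gives C1 = -26/5, C2 = 94/15.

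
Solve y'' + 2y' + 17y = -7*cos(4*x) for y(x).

Characteristic equation r² + 2r + 17 = 0 has discriminant (2)² - 4·(17) = -64 < 0, so r = -1 ± 4i.
Hence y_h = C1*cos(4*x)*exp(-x) + C2*exp(-x)*sin(4*x).
Try y_p = A*cos(4*x) + B*sin(4*x). Substituting and equating the coefficients of cos(4x) and sin(4x) gives A = -7/65, B = -56/65, so y_p = -56*sin(4*x)/65 - 7*cos(4*x)/65.

y = -56*sin(4*x)/65 - 7*cos(4*x)/65 + C1*cos(4*x)*exp(-x) + C2*exp(-x)*sin(4*x)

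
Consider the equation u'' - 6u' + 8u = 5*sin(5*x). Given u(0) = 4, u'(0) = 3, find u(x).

Characteristic equation r² - 6r + 8 = 0 factors as (r - 4)(r - 2) = 0, so r = 4, 2.
Hence u_h = C1*exp(4*x) + C2*exp(2*x).
Try u_p = A*cos(5*x) + B*sin(5*x). Substituting and equating the coefficients of cos(5x) and sin(5x) gives A = 150/1189, B = -85/1189, so u_p = -85*sin(5*x)/1189 + 150*cos(5*x)/1189.
General solution: u = -85*sin(5*x)/1189 + 150*cos(5*x)/1189 + C1*exp(4*x) + C2*exp(2*x).
Apply the initial conditions: u(0) = 150/1189 + C1 + C2 = 4 and u'(0) = -425/1189 + 2*C2 + 4*C1 = 3. Solving gives C1 = -90/41, C2 = 176/29.

u = -90*exp(4*x)/41 - 85*sin(5*x)/1189 + 150*cos(5*x)/1189 + 176*exp(2*x)/29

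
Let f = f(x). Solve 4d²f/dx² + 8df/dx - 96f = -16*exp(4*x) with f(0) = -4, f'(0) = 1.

f = -113*exp(4*x)/50 - 87*exp(-6*x)/50 - 2*x*exp(4*x)/5

Divide through by 4: f'' + 2f' - 24f = -4*exp(4*x).
Characteristic equation r² + 2r - 24 = 0 factors as (r - 4)(r + 6) = 0, so r = 4, -6.
Hence f_h = C1*exp(4*x) + C2*exp(-6*x).
Since exp(4*x) solves the homogeneous equation (r = 4 is a root of multiplicity 1), multiply the trial by x. Try f_p = A*x*exp(4*x). Substituting into the equation and dividing by exp(4*x) gives A = -2/5, so f_p = -2*x*exp(4*x)/5.
General solution: f = C1*exp(4*x) + C2*exp(-6*x) - 2*x*exp(4*x)/5.
Apply the initial conditions: f(0) = C1 + C2 = -4 and f'(0) = -2/5 - 6*C2 + 4*C1 = 1. Solving gives C1 = -113/50, C2 = -87/50.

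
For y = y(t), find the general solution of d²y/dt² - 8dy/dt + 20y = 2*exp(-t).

Characteristic equation r² - 8r + 20 = 0 has discriminant (-8)² - 4·(20) = -16 < 0, so r = 4 ± 2i.
Hence y_h = C1*cos(2*t)*exp(4*t) + C2*exp(4*t)*sin(2*t).
Try y_p = A*exp(-t). Substituting into the equation and dividing by exp(-t) gives A = 2/29, so y_p = 2*exp(-t)/29.

y = 2*exp(-t)/29 + C1*cos(2*t)*exp(4*t) + C2*exp(4*t)*sin(2*t)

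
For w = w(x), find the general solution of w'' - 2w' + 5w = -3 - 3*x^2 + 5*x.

w = -19/125 - 3*x**2/5 + 13*x/25 + C1*cos(2*x)*exp(x) + C2*exp(x)*sin(2*x)

Characteristic equation r² - 2r + 5 = 0 has discriminant (-2)² - 4·(5) = -16 < 0, so r = 1 ± 2i.
Hence w_h = C1*cos(2*x)*exp(x) + C2*exp(x)*sin(2*x).
For the particular solution try w_p = A0 + A1*x + A2*x^2. Substituting and matching coefficients of each power of x gives A0 = -19/125, A1 = 13/25, A2 = -3/5, so w_p = -19/125 - 3*x^2/5 + 13*x/25.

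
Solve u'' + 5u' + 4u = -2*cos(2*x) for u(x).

Characteristic equation r² + 5r + 4 = 0 factors as (r + 1)(r + 4) = 0, so r = -1, -4.
Hence u_h = C1*exp(-x) + C2*exp(-4*x).
Try u_p = A*cos(2*x) + B*sin(2*x). Substituting and equating the coefficients of cos(2x) and sin(2x) gives A = 0, B = -1/5, so u_p = -sin(2*x)/5.

u = -sin(2*x)/5 + C1*exp(-x) + C2*exp(-4*x)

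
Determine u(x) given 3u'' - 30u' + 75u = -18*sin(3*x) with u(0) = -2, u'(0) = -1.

Divide through by 3: u'' - 10u' + 25u = -6*sin(3*x).
Characteristic equation r² - 10r + 25 = 0 has discriminant (-10)² - 4·(25) = 0, so r = 5 is a repeated root.
Hence u_h = (C1 + C2*x)*exp(5*x).
Try u_p = A*cos(3*x) + B*sin(3*x). Substituting and equating the coefficients of cos(3x) and sin(3x) gives A = -45/289, B = -24/289, so u_p = -45*cos(3*x)/289 - 24*sin(3*x)/289.
General solution: u = -45*cos(3*x)/289 - 24*sin(3*x)/289 + C1*exp(5*x) + C2*x*exp(5*x).
Apply the initial conditions: u(0) = -45/289 + C1 = -2 and u'(0) = -72/289 + C2 + 5*C1 = -1. Solving gives C1 = -533/289, C2 = 144/17.

u = -533*exp(5*x)/289 - 45*cos(3*x)/289 - 24*sin(3*x)/289 + 144*x*exp(5*x)/17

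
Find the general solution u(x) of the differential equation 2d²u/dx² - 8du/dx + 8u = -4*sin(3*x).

Divide through by 2: u'' - 4u' + 4u = -2*sin(3*x).
Characteristic equation r² - 4r + 4 = 0 has discriminant (-4)² - 4·(4) = 0, so r = 2 is a repeated root.
Hence u_h = (C1 + C2*x)*exp(2*x).
Try u_p = A*cos(3*x) + B*sin(3*x). Substituting and equating the coefficients of cos(3x) and sin(3x) gives A = -24/169, B = 10/169, so u_p = -24*cos(3*x)/169 + 10*sin(3*x)/169.

u = -24*cos(3*x)/169 + 10*sin(3*x)/169 + C1*exp(2*x) + C2*x*exp(2*x)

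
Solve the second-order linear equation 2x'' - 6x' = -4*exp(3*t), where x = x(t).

x = C2 + C1*exp(3*t) - 2*t*exp(3*t)/3

Divide through by 2: x'' - 3x' = -2*exp(3*t).
Characteristic equation r² - 3r = 0 factors as (r - 3)r = 0, so r = 3, 0.
Hence x_h = C1*exp(3*t) + C2.
Since exp(3*t) solves the homogeneous equation (r = 3 is a root of multiplicity 1), multiply the trial by t. Try x_p = A*t*exp(3*t). Substituting into the equation and dividing by exp(3*t) gives A = -2/3, so x_p = -2*t*exp(3*t)/3.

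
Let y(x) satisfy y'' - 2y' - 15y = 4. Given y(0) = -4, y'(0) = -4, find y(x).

Characteristic equation r² - 2r - 15 = 0 factors as (r - 5)(r + 3) = 0, so r = 5, -3.
Hence y_h = C1*exp(5*x) + C2*exp(-3*x).
For the particular solution try y_p = A0. Substituting and matching coefficients of each power of x gives A0 = -4/15, so y_p = -4/15.
General solution: y = -4/15 + C1*exp(5*x) + C2*exp(-3*x).
Apply the initial conditions: y(0) = -4/15 + C1 + C2 = -4 and y'(0) = -3*C2 + 5*C1 = -4. Solving gives C1 = -19/10, C2 = -11/6.

y = -4/15 - 19*exp(5*x)/10 - 11*exp(-3*x)/6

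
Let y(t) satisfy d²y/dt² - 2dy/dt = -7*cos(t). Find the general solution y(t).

y = C2 + 7*cos(t)/5 + 14*sin(t)/5 + C1*exp(2*t)

Characteristic equation r² - 2r = 0 factors as (r - 2)r = 0, so r = 2, 0.
Hence y_h = C1*exp(2*t) + C2.
Try y_p = A*cos(t) + B*sin(t). Substituting and equating the coefficients of cos(t) and sin(t) gives A = 7/5, B = 14/5, so y_p = 7*cos(t)/5 + 14*sin(t)/5.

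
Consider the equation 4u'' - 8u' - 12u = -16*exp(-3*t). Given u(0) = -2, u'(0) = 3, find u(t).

u = -7*exp(-t)/4 - exp(-3*t)/3 + exp(3*t)/12

Divide through by 4: u'' - 2u' - 3u = -4*exp(-3*t).
Characteristic equation r² - 2r - 3 = 0 factors as (r - 3)(r + 1) = 0, so r = 3, -1.
Hence u_h = C1*exp(3*t) + C2*exp(-t).
Try u_p = A*exp(-3*t). Substituting into the equation and dividing by exp(-3*t) gives A = -1/3, so u_p = -exp(-3*t)/3.
General solution: u = -exp(-3*t)/3 + C1*exp(3*t) + C2*exp(-t).
Apply the initial conditions: u(0) = -1/3 + C1 + C2 = -2 and u'(0) = 1 - C2 + 3*C1 = 3. Solving gives C1 = 1/12, C2 = -7/4.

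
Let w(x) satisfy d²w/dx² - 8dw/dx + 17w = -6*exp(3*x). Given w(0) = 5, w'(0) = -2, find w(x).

w = -3*exp(3*x) - 25*exp(4*x)*sin(x) + 8*cos(x)*exp(4*x)

Characteristic equation r² - 8r + 17 = 0 has discriminant (-8)² - 4·(17) = -4 < 0, so r = 4 ± i.
Hence w_h = C1*cos(x)*exp(4*x) + C2*exp(4*x)*sin(x).
Try w_p = A*exp(3*x). Substituting into the equation and dividing by exp(3*x) gives A = -3, so w_p = -3*exp(3*x).
General solution: w = -3*exp(3*x) + C1*cos(x)*exp(4*x) + C2*exp(4*x)*sin(x).
Apply the initial conditions: w(0) = -3 + C1 = 5 and w'(0) = -9 + C2 + 4*C1 = -2. Solving gives C1 = 8, C2 = -25.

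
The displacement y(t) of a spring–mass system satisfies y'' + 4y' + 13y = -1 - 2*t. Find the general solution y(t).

Characteristic equation r² + 4r + 13 = 0 has discriminant (4)² - 4·(13) = -36 < 0, so r = -2 ± 3i.
Hence y_h = C1*cos(3*t)*exp(-2*t) + C2*exp(-2*t)*sin(3*t).
For the particular solution try y_p = A0 + A1*t. Substituting and matching coefficients of each power of t gives A0 = -5/169, A1 = -2/13, so y_p = -5/169 - 2*t/13.

y = -5/169 - 2*t/13 + C1*cos(3*t)*exp(-2*t) + C2*exp(-2*t)*sin(3*t)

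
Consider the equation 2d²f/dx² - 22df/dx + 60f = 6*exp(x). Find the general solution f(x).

Divide through by 2: f'' - 11f' + 30f = 3*exp(x).
Characteristic equation r² - 11r + 30 = 0 factors as (r - 6)(r - 5) = 0, so r = 6, 5.
Hence f_h = C1*exp(6*x) + C2*exp(5*x).
Try f_p = A*exp(x). Substituting into the equation and dividing by exp(x) gives A = 3/20, so f_p = 3*exp(x)/20.

f = 3*exp(x)/20 + C1*exp(6*x) + C2*exp(5*x)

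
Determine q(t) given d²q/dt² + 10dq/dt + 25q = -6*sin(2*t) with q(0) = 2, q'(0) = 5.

q = -126*sin(2*t)/841 + 120*cos(2*t)/841 + 1562*exp(-5*t)/841 + 423*t*exp(-5*t)/29

Characteristic equation r² + 10r + 25 = 0 has discriminant (10)² - 4·(25) = 0, so r = -5 is a repeated root.
Hence q_h = (C1 + C2*t)*exp(-5*t).
Try q_p = A*cos(2*t) + B*sin(2*t). Substituting and equating the coefficients of cos(2t) and sin(2t) gives A = 120/841, B = -126/841, so q_p = -126*sin(2*t)/841 + 120*cos(2*t)/841.
General solution: q = -126*sin(2*t)/841 + 120*cos(2*t)/841 + C1*exp(-5*t) + C2*t*exp(-5*t).
Apply the initial conditions: q(0) = 120/841 + C1 = 2 and q'(0) = -252/841 + C2 - 5*C1 = 5. Solving gives C1 = 1562/841, C2 = 423/29.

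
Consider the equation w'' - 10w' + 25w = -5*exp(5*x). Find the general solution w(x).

Characteristic equation r² - 10r + 25 = 0 has discriminant (-10)² - 4·(25) = 0, so r = 5 is a repeated root.
Hence w_h = (C1 + C2*x)*exp(5*x).
Since exp(5*x) solves the homogeneous equation (r = 5 is a root of multiplicity 2), multiply the trial by x^2. Try w_p = A*x^2*exp(5*x). Substituting into the equation and dividing by exp(5*x) gives A = -5/2, so w_p = -5*x^2*exp(5*x)/2.

w = C1*exp(5*x) - 5*x**2*exp(5*x)/2 + C2*x*exp(5*x)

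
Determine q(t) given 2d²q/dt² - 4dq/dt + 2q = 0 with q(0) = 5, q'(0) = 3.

q = 5*exp(t) - 2*t*exp(t)

Divide through by 2: q'' - 2q' + q = 0.
Characteristic equation r² - 2r + 1 = 0 has discriminant (-2)² - 4·(1) = 0, so r = 1 is a repeated root.
Hence q_h = (C1 + C2*t)*exp(t).
Apply the initial conditions: q(0) = C1 = 5 and q'(0) = C1 + C2 = 3. Solving gives C1 = 5, C2 = -2.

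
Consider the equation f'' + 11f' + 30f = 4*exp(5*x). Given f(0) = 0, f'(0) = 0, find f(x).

f = -2*exp(-5*x)/5 + 2*exp(5*x)/55 + 4*exp(-6*x)/11

Characteristic equation r² + 11r + 30 = 0 factors as (r + 5)(r + 6) = 0, so r = -5, -6.
Hence f_h = C1*exp(-5*x) + C2*exp(-6*x).
Try f_p = A*exp(5*x). Substituting into the equation and dividing by exp(5*x) gives A = 2/55, so f_p = 2*exp(5*x)/55.
General solution: f = 2*exp(5*x)/55 + C1*exp(-5*x) + C2*exp(-6*x).
Apply the initial conditions: f(0) = 2/55 + C1 + C2 = 0 and f'(0) = 2/11 - 6*C2 - 5*C1 = 0. Solving gives C1 = -2/5, C2 = 4/11.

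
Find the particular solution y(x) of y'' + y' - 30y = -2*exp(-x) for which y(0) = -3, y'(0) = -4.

Characteristic equation r² + r - 30 = 0 factors as (r - 5)(r + 6) = 0, so r = 5, -6.
Hence y_h = C1*exp(5*x) + C2*exp(-6*x).
Try y_p = A*exp(-x). Substituting into the equation and dividing by exp(-x) gives A = 1/15, so y_p = exp(-x)/15.
General solution: y = exp(-x)/15 + C1*exp(5*x) + C2*exp(-6*x).
Apply the initial conditions: y(0) = 1/15 + C1 + C2 = -3 and y'(0) = -1/15 - 6*C2 + 5*C1 = -4. Solving gives C1 = -67/33, C2 = -57/55.

y = -67*exp(5*x)/33 - 57*exp(-6*x)/55 + exp(-x)/15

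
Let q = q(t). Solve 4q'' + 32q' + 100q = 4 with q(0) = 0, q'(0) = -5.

Divide through by 4: q'' + 8q' + 25q = 1.
Characteristic equation r² + 8r + 25 = 0 has discriminant (8)² - 4·(25) = -36 < 0, so r = -4 ± 3i.
Hence q_h = C1*cos(3*t)*exp(-4*t) + C2*exp(-4*t)*sin(3*t).
For the particular solution try q_p = A0. Substituting and matching coefficients of each power of t gives A0 = 1/25, so q_p = 1/25.
General solution: q = 1/25 + C1*cos(3*t)*exp(-4*t) + C2*exp(-4*t)*sin(3*t).
Apply the initial conditions: q(0) = 1/25 + C1 = 0 and q'(0) = -4*C1 + 3*C2 = -5. Solving gives C1 = -1/25, C2 = -43/25.

q = 1/25 - 43*exp(-4*t)*sin(3*t)/25 - cos(3*t)*exp(-4*t)/25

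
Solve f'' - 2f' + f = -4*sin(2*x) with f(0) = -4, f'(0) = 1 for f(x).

f = -84*exp(x)/25 - 16*cos(2*x)/25 + 12*sin(2*x)/25 + 17*x*exp(x)/5

Characteristic equation r² - 2r + 1 = 0 has discriminant (-2)² - 4·(1) = 0, so r = 1 is a repeated root.
Hence f_h = (C1 + C2*x)*exp(x).
Try f_p = A*cos(2*x) + B*sin(2*x). Substituting and equating the coefficients of cos(2x) and sin(2x) gives A = -16/25, B = 12/25, so f_p = -16*cos(2*x)/25 + 12*sin(2*x)/25.
General solution: f = -16*cos(2*x)/25 + 12*sin(2*x)/25 + C1*exp(x) + C2*x*exp(x).
Apply the initial conditions: f(0) = -16/25 + C1 = -4 and f'(0) = 24/25 + C1 + C2 = 1. Solving gives C1 = -84/25, C2 = 17/5.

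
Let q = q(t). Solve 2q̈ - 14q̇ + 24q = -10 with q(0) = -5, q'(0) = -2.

Divide through by 2: q'' - 7q' + 12q = -5.
Characteristic equation r² - 7r + 12 = 0 factors as (r - 3)(r - 4) = 0, so r = 3, 4.
Hence q_h = C1*exp(3*t) + C2*exp(4*t).
For the particular solution try q_p = A0. Substituting and matching coefficients of each power of t gives A0 = -5/12, so q_p = -5/12.
General solution: q = -5/12 + C1*exp(3*t) + C2*exp(4*t).
Apply the initial conditions: q(0) = -5/12 + C1 + C2 = -5 and q'(0) = 3*C1 + 4*C2 = -2. Solving gives C1 = -49/3, C2 = 47/4.

q = -5/12 - 49*exp(3*t)/3 + 47*exp(4*t)/4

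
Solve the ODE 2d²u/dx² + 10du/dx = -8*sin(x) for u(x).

u = C2 + 2*sin(x)/13 + 10*cos(x)/13 + C1*exp(-5*x)

Divide through by 2: u'' + 5u' = -4*sin(x).
Characteristic equation r² + 5r = 0 factors as (r + 5)r = 0, so r = -5, 0.
Hence u_h = C1*exp(-5*x) + C2.
Try u_p = A*cos(x) + B*sin(x). Substituting and equating the coefficients of cos(x) and sin(x) gives A = 10/13, B = 2/13, so u_p = 2*sin(x)/13 + 10*cos(x)/13.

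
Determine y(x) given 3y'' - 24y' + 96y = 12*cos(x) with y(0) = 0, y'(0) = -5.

y = -32*sin(x)/1025 + 124*cos(x)/1025 - 4597*exp(4*x)*sin(4*x)/4100 - 124*cos(4*x)*exp(4*x)/1025

Divide through by 3: y'' - 8y' + 32y = 4*cos(x).
Characteristic equation r² - 8r + 32 = 0 has discriminant (-8)² - 4·(32) = -64 < 0, so r = 4 ± 4i.
Hence y_h = C1*cos(4*x)*exp(4*x) + C2*exp(4*x)*sin(4*x).
Try y_p = A*cos(x) + B*sin(x). Substituting and equating the coefficients of cos(x) and sin(x) gives A = 124/1025, B = -32/1025, so y_p = -32*sin(x)/1025 + 124*cos(x)/1025.
General solution: y = -32*sin(x)/1025 + 124*cos(x)/1025 + C1*cos(4*x)*exp(4*x) + C2*exp(4*x)*sin(4*x).
Apply the initial conditions: y(0) = 124/1025 + C1 = 0 and y'(0) = -32/1025 + 4*C1 + 4*C2 = -5. Solving gives C1 = -124/1025, C2 = -4597/4100.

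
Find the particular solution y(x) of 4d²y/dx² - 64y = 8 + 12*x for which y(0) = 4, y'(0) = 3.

y = -1/8 - 3*x/16 + 213*exp(-4*x)/128 + 315*exp(4*x)/128

Divide through by 4: y'' - 16y = 2 + 3*x.
Characteristic equation r² - 16 = 0 factors as (r + 4)(r - 4) = 0, so r = -4, 4.
Hence y_h = C1*exp(-4*x) + C2*exp(4*x).
For the particular solution try y_p = A0 + A1*x. Substituting and matching coefficients of each power of x gives A0 = -1/8, A1 = -3/16, so y_p = -1/8 - 3*x/16.
General solution: y = -1/8 - 3*x/16 + C1*exp(-4*x) + C2*exp(4*x).
Apply the initial conditions: y(0) = -1/8 + C1 + C2 = 4 and y'(0) = -3/16 - 4*C1 + 4*C2 = 3. Solving gives C1 = 213/128, C2 = 315/128.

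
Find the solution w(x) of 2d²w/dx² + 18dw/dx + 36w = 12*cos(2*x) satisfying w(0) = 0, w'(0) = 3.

Divide through by 2: w'' + 9w' + 18w = 6*cos(2*x).
Characteristic equation r² + 9r + 18 = 0 factors as (r + 6)(r + 3) = 0, so r = -6, -3.
Hence w_h = C1*exp(-6*x) + C2*exp(-3*x).
Try w_p = A*cos(2*x) + B*sin(2*x). Substituting and equating the coefficients of cos(2x) and sin(2x) gives A = 21/130, B = 27/130, so w_p = 21*cos(2*x)/130 + 27*sin(2*x)/130.
General solution: w = 21*cos(2*x)/130 + 27*sin(2*x)/130 + C1*exp(-6*x) + C2*exp(-3*x).
Apply the initial conditions: w(0) = 21/130 + C1 + C2 = 0 and w'(0) = 27/65 - 6*C1 - 3*C2 = 3. Solving gives C1 = -7/10, C2 = 7/13.

w = -7*exp(-6*x)/10 + 7*exp(-3*x)/13 + 21*cos(2*x)/130 + 27*sin(2*x)/130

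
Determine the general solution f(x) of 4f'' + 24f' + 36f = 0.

Divide through by 4: f'' + 6f' + 9f = 0.
Characteristic equation r² + 6r + 9 = 0 has discriminant (6)² - 4·(9) = 0, so r = -3 is a repeated root.
Hence f_h = (C1 + C2*x)*exp(-3*x).

f = C1*exp(-3*x) + C2*x*exp(-3*x)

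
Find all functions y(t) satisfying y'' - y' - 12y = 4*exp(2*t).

y = -2*exp(2*t)/5 + C1*exp(4*t) + C2*exp(-3*t)

Characteristic equation r² - r - 12 = 0 factors as (r - 4)(r + 3) = 0, so r = 4, -3.
Hence y_h = C1*exp(4*t) + C2*exp(-3*t).
Try y_p = A*exp(2*t). Substituting into the equation and dividing by exp(2*t) gives A = -2/5, so y_p = -2*exp(2*t)/5.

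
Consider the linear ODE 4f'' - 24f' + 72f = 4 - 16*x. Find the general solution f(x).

Divide through by 4: f'' - 6f' + 18f = 1 - 4*x.
Characteristic equation r² - 6r + 18 = 0 has discriminant (-6)² - 4·(18) = -36 < 0, so r = 3 ± 3i.
Hence f_h = C1*cos(3*x)*exp(3*x) + C2*exp(3*x)*sin(3*x).
For the particular solution try f_p = A0 + A1*x. Substituting and matching coefficients of each power of x gives A0 = -1/54, A1 = -2/9, so f_p = -1/54 - 2*x/9.

f = -1/54 - 2*x/9 + C1*cos(3*x)*exp(3*x) + C2*exp(3*x)*sin(3*x)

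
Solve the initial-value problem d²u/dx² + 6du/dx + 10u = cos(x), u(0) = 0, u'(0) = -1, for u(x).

u = cos(x)/13 + 2*sin(x)/39 - 50*exp(-3*x)*sin(x)/39 - cos(x)*exp(-3*x)/13

Characteristic equation r² + 6r + 10 = 0 has discriminant (6)² - 4·(10) = -4 < 0, so r = -3 ± i.
Hence u_h = C1*cos(x)*exp(-3*x) + C2*exp(-3*x)*sin(x).
Try u_p = A*cos(x) + B*sin(x). Substituting and equating the coefficients of cos(x) and sin(x) gives A = 1/13, B = 2/39, so u_p = cos(x)/13 + 2*sin(x)/39.
General solution: u = cos(x)/13 + 2*sin(x)/39 + C1*cos(x)*exp(-3*x) + C2*exp(-3*x)*sin(x).
Apply the initial conditions: u(0) = 1/13 + C1 = 0 and u'(0) = 2/39 + C2 - 3*C1 = -1. Solving gives C1 = -1/13, C2 = -50/39.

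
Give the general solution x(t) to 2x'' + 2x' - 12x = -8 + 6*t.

Divide through by 2: x'' + x' - 6x = -4 + 3*t.
Characteristic equation r² + r - 6 = 0 factors as (r - 2)(r + 3) = 0, so r = 2, -3.
Hence x_h = C1*exp(2*t) + C2*exp(-3*t).
For the particular solution try x_p = A0 + A1*t. Substituting and matching coefficients of each power of t gives A0 = 7/12, A1 = -1/2, so x_p = 7/12 - t/2.

x = 7/12 - t/2 + C1*exp(2*t) + C2*exp(-3*t)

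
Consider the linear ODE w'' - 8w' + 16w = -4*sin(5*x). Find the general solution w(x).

w = -160*cos(5*x)/1681 + 36*sin(5*x)/1681 + C1*exp(4*x) + C2*x*exp(4*x)

Characteristic equation r² - 8r + 16 = 0 has discriminant (-8)² - 4·(16) = 0, so r = 4 is a repeated root.
Hence w_h = (C1 + C2*x)*exp(4*x).
Try w_p = A*cos(5*x) + B*sin(5*x). Substituting and equating the coefficients of cos(5x) and sin(5x) gives A = -160/1681, B = 36/1681, so w_p = -160*cos(5*x)/1681 + 36*sin(5*x)/1681.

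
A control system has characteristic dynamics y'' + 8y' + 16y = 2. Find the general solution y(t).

Characteristic equation r² + 8r + 16 = 0 has discriminant (8)² - 4·(16) = 0, so r = -4 is a repeated root.
Hence y_h = (C1 + C2*t)*exp(-4*t).
For the particular solution try y_p = A0. Substituting and matching coefficients of each power of t gives A0 = 1/8, so y_p = 1/8.

y = 1/8 + C1*exp(-4*t) + C2*t*exp(-4*t)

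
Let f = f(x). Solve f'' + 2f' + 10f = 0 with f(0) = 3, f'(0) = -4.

f = 3*cos(3*x)*exp(-x) - exp(-x)*sin(3*x)/3

Characteristic equation r² + 2r + 10 = 0 has discriminant (2)² - 4·(10) = -36 < 0, so r = -1 ± 3i.
Hence f_h = C1*cos(3*x)*exp(-x) + C2*exp(-x)*sin(3*x).
Apply the initial conditions: f(0) = C1 = 3 and f'(0) = -C1 + 3*C2 = -4. Solving gives C1 = 3, C2 = -1/3.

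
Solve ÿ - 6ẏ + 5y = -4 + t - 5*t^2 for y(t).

y = -76/25 - t**2 - 11*t/5 + C1*exp(t) + C2*exp(5*t)

Characteristic equation r² - 6r + 5 = 0 factors as (r - 1)(r - 5) = 0, so r = 1, 5.
Hence y_h = C1*exp(t) + C2*exp(5*t).
For the particular solution try y_p = A0 + A1*t + A2*t^2. Substituting and matching coefficients of each power of t gives A0 = -76/25, A1 = -11/5, A2 = -1, so y_p = -76/25 - t^2 - 11*t/5.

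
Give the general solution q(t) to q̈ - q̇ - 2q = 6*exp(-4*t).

Characteristic equation r² - r - 2 = 0 factors as (r - 2)(r + 1) = 0, so r = 2, -1.
Hence q_h = C1*exp(2*t) + C2*exp(-t).
Try q_p = A*exp(-4*t). Substituting into the equation and dividing by exp(-4*t) gives A = 1/3, so q_p = exp(-4*t)/3.

q = exp(-4*t)/3 + C1*exp(2*t) + C2*exp(-t)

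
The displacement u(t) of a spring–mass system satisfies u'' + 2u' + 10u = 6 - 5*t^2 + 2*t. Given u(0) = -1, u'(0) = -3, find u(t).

Characteristic equation r² + 2r + 10 = 0 has discriminant (2)² - 4·(10) = -36 < 0, so r = -1 ± 3i.
Hence u_h = C1*cos(3*t)*exp(-t) + C2*exp(-t)*sin(3*t).
For the particular solution try u_p = A0 + A1*t + A2*t^2. Substituting and matching coefficients of each power of t gives A0 = 31/50, A1 = 2/5, A2 = -1/2, so u_p = 31/50 - t^2/2 + 2*t/5.
General solution: u = 31/50 - t^2/2 + 2*t/5 + C1*cos(3*t)*exp(-t) + C2*exp(-t)*sin(3*t).
Apply the initial conditions: u(0) = 31/50 + C1 = -1 and u'(0) = 2/5 - C1 + 3*C2 = -3. Solving gives C1 = -81/50, C2 = -251/150.

u = 31/50 - t**2/2 + 2*t/5 - 251*exp(-t)*sin(3*t)/150 - 81*cos(3*t)*exp(-t)/50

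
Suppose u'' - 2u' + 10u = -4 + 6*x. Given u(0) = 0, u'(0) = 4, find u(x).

Characteristic equation r² - 2r + 10 = 0 has discriminant (-2)² - 4·(10) = -36 < 0, so r = 1 ± 3i.
Hence u_h = C1*cos(3*x)*exp(x) + C2*exp(x)*sin(3*x).
For the particular solution try u_p = A0 + A1*x. Substituting and matching coefficients of each power of x gives A0 = -7/25, A1 = 3/5, so u_p = -7/25 + 3*x/5.
General solution: u = -7/25 + 3*x/5 + C1*cos(3*x)*exp(x) + C2*exp(x)*sin(3*x).
Apply the initial conditions: u(0) = -7/25 + C1 = 0 and u'(0) = 3/5 + C1 + 3*C2 = 4. Solving gives C1 = 7/25, C2 = 26/25.

u = -7/25 + 3*x/5 + 7*cos(3*x)*exp(x)/25 + 26*exp(x)*sin(3*x)/25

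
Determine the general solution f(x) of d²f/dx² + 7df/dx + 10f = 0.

f = C1*exp(-2*x) + C2*exp(-5*x)

Characteristic equation r² + 7r + 10 = 0 factors as (r + 2)(r + 5) = 0, so r = -2, -5.
Hence f_h = C1*exp(-2*x) + C2*exp(-5*x).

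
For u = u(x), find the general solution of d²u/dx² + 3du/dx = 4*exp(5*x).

u = C2 + exp(5*x)/10 + C1*exp(-3*x)

Characteristic equation r² + 3r = 0 factors as (r + 3)r = 0, so r = -3, 0.
Hence u_h = C1*exp(-3*x) + C2.
Try u_p = A*exp(5*x). Substituting into the equation and dividing by exp(5*x) gives A = 1/10, so u_p = exp(5*x)/10.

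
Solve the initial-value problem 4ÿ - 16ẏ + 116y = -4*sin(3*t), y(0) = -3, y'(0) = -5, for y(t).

Divide through by 4: y'' - 4y' + 29y = -sin(3*t).
Characteristic equation r² - 4r + 29 = 0 has discriminant (-4)² - 4·(29) = -100 < 0, so r = 2 ± 5i.
Hence y_h = C1*cos(5*t)*exp(2*t) + C2*exp(2*t)*sin(5*t).
Try y_p = A*cos(3*t) + B*sin(3*t). Substituting and equating the coefficients of cos(3t) and sin(3t) gives A = -3/136, B = -5/136, so y_p = -5*sin(3*t)/136 - 3*cos(3*t)/136.
General solution: y = -5*sin(3*t)/136 - 3*cos(3*t)/136 + C1*cos(5*t)*exp(2*t) + C2*exp(2*t)*sin(5*t).
Apply the initial conditions: y(0) = -3/136 + C1 = -3 and y'(0) = -15/136 + 2*C1 + 5*C2 = -5. Solving gives C1 = -405/136, C2 = 29/136.

y = -5*sin(3*t)/136 - 3*cos(3*t)/136 - 405*cos(5*t)*exp(2*t)/136 + 29*exp(2*t)*sin(5*t)/136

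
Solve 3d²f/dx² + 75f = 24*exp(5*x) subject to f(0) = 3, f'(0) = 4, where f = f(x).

f = 4*exp(5*x)/25 + 16*sin(5*x)/25 + 71*cos(5*x)/25

Divide through by 3: f'' + 25f = 8*exp(5*x).
Characteristic equation r² + 25 = 0 has discriminant (0)² - 4·(25) = -100 < 0, so r = ± 5i.
Hence f_h = C1*cos(5*x) + C2*sin(5*x).
Try f_p = A*exp(5*x). Substituting into the equation and dividing by exp(5*x) gives A = 4/25, so f_p = 4*exp(5*x)/25.
General solution: f = 4*exp(5*x)/25 + C1*cos(5*x) + C2*sin(5*x).
Apply the initial conditions: f(0) = 4/25 + C1 = 3 and f'(0) = 4/5 + 5*C2 = 4. Solving gives C1 = 71/25, C2 = 16/25.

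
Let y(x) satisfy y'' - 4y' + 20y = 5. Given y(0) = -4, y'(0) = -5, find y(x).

y = 1/4 - 17*cos(4*x)*exp(2*x)/4 + 7*exp(2*x)*sin(4*x)/8

Characteristic equation r² - 4r + 20 = 0 has discriminant (-4)² - 4·(20) = -64 < 0, so r = 2 ± 4i.
Hence y_h = C1*cos(4*x)*exp(2*x) + C2*exp(2*x)*sin(4*x).
For the particular solution try y_p = A0. Substituting and matching coefficients of each power of x gives A0 = 1/4, so y_p = 1/4.
General solution: y = 1/4 + C1*cos(4*x)*exp(2*x) + C2*exp(2*x)*sin(4*x).
Apply the initial conditions: y(0) = 1/4 + C1 = -4 and y'(0) = 2*C1 + 4*C2 = -5. Solving gives C1 = -17/4, C2 = 7/8.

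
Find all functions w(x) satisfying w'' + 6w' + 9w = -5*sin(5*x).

w = 20*sin(5*x)/289 + 75*cos(5*x)/578 + C1*exp(-3*x) + C2*x*exp(-3*x)

Characteristic equation r² + 6r + 9 = 0 has discriminant (6)² - 4·(9) = 0, so r = -3 is a repeated root.
Hence w_h = (C1 + C2*x)*exp(-3*x).
Try w_p = A*cos(5*x) + B*sin(5*x). Substituting and equating the coefficients of cos(5x) and sin(5x) gives A = 75/578, B = 20/289, so w_p = 20*sin(5*x)/289 + 75*cos(5*x)/578.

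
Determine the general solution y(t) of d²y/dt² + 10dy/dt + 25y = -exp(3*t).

Characteristic equation r² + 10r + 25 = 0 has discriminant (10)² - 4·(25) = 0, so r = -5 is a repeated root.
Hence y_h = (C1 + C2*t)*exp(-5*t).
Try y_p = A*exp(3*t). Substituting into the equation and dividing by exp(3*t) gives A = -1/64, so y_p = -exp(3*t)/64.

y = -exp(3*t)/64 + C1*exp(-5*t) + C2*t*exp(-5*t)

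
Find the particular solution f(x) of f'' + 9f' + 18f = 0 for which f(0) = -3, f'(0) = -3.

f = -7*exp(-3*x) + 4*exp(-6*x)

Characteristic equation r² + 9r + 18 = 0 factors as (r + 6)(r + 3) = 0, so r = -6, -3.
Hence f_h = C1*exp(-6*x) + C2*exp(-3*x).
Apply the initial conditions: f(0) = C1 + C2 = -3 and f'(0) = -6*C1 - 3*C2 = -3. Solving gives C1 = 4, C2 = -7.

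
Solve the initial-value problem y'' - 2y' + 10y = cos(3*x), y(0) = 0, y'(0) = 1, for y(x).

Characteristic equation r² - 2r + 10 = 0 has discriminant (-2)² - 4·(10) = -36 < 0, so r = 1 ± 3i.
Hence y_h = C1*cos(3*x)*exp(x) + C2*exp(x)*sin(3*x).
Try y_p = A*cos(3*x) + B*sin(3*x). Substituting and equating the coefficients of cos(3x) and sin(3x) gives A = 1/37, B = -6/37, so y_p = -6*sin(3*x)/37 + cos(3*x)/37.
General solution: y = -6*sin(3*x)/37 + cos(3*x)/37 + C1*cos(3*x)*exp(x) + C2*exp(x)*sin(3*x).
Apply the initial conditions: y(0) = 1/37 + C1 = 0 and y'(0) = -18/37 + C1 + 3*C2 = 1. Solving gives C1 = -1/37, C2 = 56/111.

y = -6*sin(3*x)/37 + cos(3*x)/37 - cos(3*x)*exp(x)/37 + 56*exp(x)*sin(3*x)/111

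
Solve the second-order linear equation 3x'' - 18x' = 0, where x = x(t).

x = C2 + C1*exp(6*t)

Divide through by 3: x'' - 6x' = 0.
Characteristic equation r² - 6r = 0 factors as (r - 6)r = 0, so r = 6, 0.
Hence x_h = C1*exp(6*t) + C2.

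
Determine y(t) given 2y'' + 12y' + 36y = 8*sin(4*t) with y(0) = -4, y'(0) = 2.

y = -24*cos(4*t)/145 + 2*sin(4*t)/145 - 556*cos(3*t)*exp(-3*t)/145 - 462*exp(-3*t)*sin(3*t)/145

Divide through by 2: y'' + 6y' + 18y = 4*sin(4*t).
Characteristic equation r² + 6r + 18 = 0 has discriminant (6)² - 4·(18) = -36 < 0, so r = -3 ± 3i.
Hence y_h = C1*cos(3*t)*exp(-3*t) + C2*exp(-3*t)*sin(3*t).
Try y_p = A*cos(4*t) + B*sin(4*t). Substituting and equating the coefficients of cos(4t) and sin(4t) gives A = -24/145, B = 2/145, so y_p = -24*cos(4*t)/145 + 2*sin(4*t)/145.
General solution: y = -24*cos(4*t)/145 + 2*sin(4*t)/145 + C1*cos(3*t)*exp(-3*t) + C2*exp(-3*t)*sin(3*t).
Apply the initial conditions: y(0) = -24/145 + C1 = -4 and y'(0) = 8/145 - 3*C1 + 3*C2 = 2. Solving gives C1 = -556/145, C2 = -462/145.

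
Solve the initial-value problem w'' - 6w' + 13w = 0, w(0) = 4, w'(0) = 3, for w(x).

Characteristic equation r² - 6r + 13 = 0 has discriminant (-6)² - 4·(13) = -16 < 0, so r = 3 ± 2i.
Hence w_h = C1*cos(2*x)*exp(3*x) + C2*exp(3*x)*sin(2*x).
Apply the initial conditions: w(0) = C1 = 4 and w'(0) = 2*C2 + 3*C1 = 3. Solving gives C1 = 4, C2 = -9/2.

w = 4*cos(2*x)*exp(3*x) - 9*exp(3*x)*sin(2*x)/2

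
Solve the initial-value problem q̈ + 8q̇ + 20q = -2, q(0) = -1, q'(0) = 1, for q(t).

Characteristic equation r² + 8r + 20 = 0 has discriminant (8)² - 4·(20) = -16 < 0, so r = -4 ± 2i.
Hence q_h = C1*cos(2*t)*exp(-4*t) + C2*exp(-4*t)*sin(2*t).
For the particular solution try q_p = A0. Substituting and matching coefficients of each power of t gives A0 = -1/10, so q_p = -1/10.
General solution: q = -1/10 + C1*cos(2*t)*exp(-4*t) + C2*exp(-4*t)*sin(2*t).
Apply the initial conditions: q(0) = -1/10 + C1 = -1 and q'(0) = -4*C1 + 2*C2 = 1. Solving gives C1 = -9/10, C2 = -13/10.

q = -1/10 - 13*exp(-4*t)*sin(2*t)/10 - 9*cos(2*t)*exp(-4*t)/10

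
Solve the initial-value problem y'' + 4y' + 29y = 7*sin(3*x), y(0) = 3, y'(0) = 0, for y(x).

Characteristic equation r² + 4r + 29 = 0 has discriminant (4)² - 4·(29) = -100 < 0, so r = -2 ± 5i.
Hence y_h = C1*cos(5*x)*exp(-2*x) + C2*exp(-2*x)*sin(5*x).
Try y_p = A*cos(3*x) + B*sin(3*x). Substituting and equating the coefficients of cos(3x) and sin(3x) gives A = -21/136, B = 35/136, so y_p = -21*cos(3*x)/136 + 35*sin(3*x)/136.
General solution: y = -21*cos(3*x)/136 + 35*sin(3*x)/136 + C1*cos(5*x)*exp(-2*x) + C2*exp(-2*x)*sin(5*x).
Apply the initial conditions: y(0) = -21/136 + C1 = 3 and y'(0) = 105/136 - 2*C1 + 5*C2 = 0. Solving gives C1 = 429/136, C2 = 753/680.

y = -21*cos(3*x)/136 + 35*sin(3*x)/136 + 429*cos(5*x)*exp(-2*x)/136 + 753*exp(-2*x)*sin(5*x)/680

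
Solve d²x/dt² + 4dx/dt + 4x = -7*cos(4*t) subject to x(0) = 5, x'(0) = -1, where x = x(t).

Characteristic equation r² + 4r + 4 = 0 has discriminant (4)² - 4·(4) = 0, so r = -2 is a repeated root.
Hence x_h = (C1 + C2*t)*exp(-2*t).
Try x_p = A*cos(4*t) + B*sin(4*t). Substituting and equating the coefficients of cos(4t) and sin(4t) gives A = 21/100, B = -7/25, so x_p = -7*sin(4*t)/25 + 21*cos(4*t)/100.
General solution: x = -7*sin(4*t)/25 + 21*cos(4*t)/100 + C1*exp(-2*t) + C2*t*exp(-2*t).
Apply the initial conditions: x(0) = 21/100 + C1 = 5 and x'(0) = -28/25 + C2 - 2*C1 = -1. Solving gives C1 = 479/100, C2 = 97/10.

x = -7*sin(4*t)/25 + 21*cos(4*t)/100 + 479*exp(-2*t)/100 + 97*t*exp(-2*t)/10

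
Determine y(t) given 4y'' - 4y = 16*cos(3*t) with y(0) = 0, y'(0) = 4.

Divide through by 4: y'' - y = 4*cos(3*t).
Characteristic equation r² - 1 = 0 factors as (r - 1)(r + 1) = 0, so r = 1, -1.
Hence y_h = C1*exp(t) + C2*exp(-t).
Try y_p = A*cos(3*t) + B*sin(3*t). Substituting and equating the coefficients of cos(3t) and sin(3t) gives A = -2/5, B = 0, so y_p = -2*cos(3*t)/5.
General solution: y = -2*cos(3*t)/5 + C1*exp(t) + C2*exp(-t).
Apply the initial conditions: y(0) = -2/5 + C1 + C2 = 0 and y'(0) = C1 - C2 = 4. Solving gives C1 = 11/5, C2 = -9/5.

y = -9*exp(-t)/5 - 2*cos(3*t)/5 + 11*exp(t)/5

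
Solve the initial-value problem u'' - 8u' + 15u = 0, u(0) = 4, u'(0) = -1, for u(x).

Characteristic equation r² - 8r + 15 = 0 factors as (r - 5)(r - 3) = 0, so r = 5, 3.
Hence u_h = C1*exp(5*x) + C2*exp(3*x).
Apply the initial conditions: u(0) = C1 + C2 = 4 and u'(0) = 3*C2 + 5*C1 = -1. Solving gives C1 = -13/2, C2 = 21/2.

u = -13*exp(5*x)/2 + 21*exp(3*x)/2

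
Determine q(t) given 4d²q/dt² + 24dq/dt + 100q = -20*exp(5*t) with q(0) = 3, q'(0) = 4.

Divide through by 4: q'' + 6q' + 25q = -5*exp(5*t).
Characteristic equation r² + 6r + 25 = 0 has discriminant (6)² - 4·(25) = -64 < 0, so r = -3 ± 4i.
Hence q_h = C1*cos(4*t)*exp(-3*t) + C2*exp(-3*t)*sin(4*t).
Try q_p = A*exp(5*t). Substituting into the equation and dividing by exp(5*t) gives A = -1/16, so q_p = -exp(5*t)/16.
General solution: q = -exp(5*t)/16 + C1*cos(4*t)*exp(-3*t) + C2*exp(-3*t)*sin(4*t).
Apply the initial conditions: q(0) = -1/16 + C1 = 3 and q'(0) = -5/16 - 3*C1 + 4*C2 = 4. Solving gives C1 = 49/16, C2 = 27/8.

q = -exp(5*t)/16 + 27*exp(-3*t)*sin(4*t)/8 + 49*cos(4*t)*exp(-3*t)/16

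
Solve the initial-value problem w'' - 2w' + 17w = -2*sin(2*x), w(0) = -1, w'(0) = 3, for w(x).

Characteristic equation r² - 2r + 17 = 0 has discriminant (-2)² - 4·(17) = -64 < 0, so r = 1 ± 4i.
Hence w_h = C1*cos(4*x)*exp(x) + C2*exp(x)*sin(4*x).
Try w_p = A*cos(2*x) + B*sin(2*x). Substituting and equating the coefficients of cos(2x) and sin(2x) gives A = -8/185, B = -26/185, so w_p = -26*sin(2*x)/185 - 8*cos(2*x)/185.
General solution: w = -26*sin(2*x)/185 - 8*cos(2*x)/185 + C1*cos(4*x)*exp(x) + C2*exp(x)*sin(4*x).
Apply the initial conditions: w(0) = -8/185 + C1 = -1 and w'(0) = -52/185 + C1 + 4*C2 = 3. Solving gives C1 = -177/185, C2 = 196/185.

w = -26*sin(2*x)/185 - 8*cos(2*x)/185 - 177*cos(4*x)*exp(x)/185 + 196*exp(x)*sin(4*x)/185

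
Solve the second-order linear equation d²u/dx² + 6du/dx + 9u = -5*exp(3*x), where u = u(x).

u = -5*exp(3*x)/36 + C1*exp(-3*x) + C2*x*exp(-3*x)

Characteristic equation r² + 6r + 9 = 0 has discriminant (6)² - 4·(9) = 0, so r = -3 is a repeated root.
Hence u_h = (C1 + C2*x)*exp(-3*x).
Try u_p = A*exp(3*x). Substituting into the equation and dividing by exp(3*x) gives A = -5/36, so u_p = -5*exp(3*x)/36.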